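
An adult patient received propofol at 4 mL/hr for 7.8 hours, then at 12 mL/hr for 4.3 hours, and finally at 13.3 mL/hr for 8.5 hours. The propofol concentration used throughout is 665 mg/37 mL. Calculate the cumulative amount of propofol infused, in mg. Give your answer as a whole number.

3520 mg

Concentration = 665 mg ÷ 37 mL = 17.97297 mg/mL
Stage 1: 4 mL/hr × 7.8 hr = 31.2 mL → 31.2 mL × 17.97297 mg/mL = 560.7568 mg
Stage 2: 12 mL/hr × 4.3 hr = 51.6 mL → 51.6 mL × 17.97297 mg/mL = 927.4054 mg
Stage 3: 13.3 mL/hr × 8.5 hr = 113.05 mL → 113.05 mL × 17.97297 mg/mL = 2031.845 mg
Total = 560.7568 + 927.4054 + 2031.845 = 3520.007 mg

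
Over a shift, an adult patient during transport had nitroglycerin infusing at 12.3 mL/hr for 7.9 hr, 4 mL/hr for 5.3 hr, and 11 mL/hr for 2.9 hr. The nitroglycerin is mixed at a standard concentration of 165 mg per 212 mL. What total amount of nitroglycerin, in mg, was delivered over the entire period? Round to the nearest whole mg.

Concentration = 165 mg ÷ 212 mL = 0.7783019 mg/mL
Stage 1: 12.3 mL/hr × 7.9 hr = 97.17 mL → 97.17 mL × 0.7783019 mg/mL = 75.62759 mg
Stage 2: 4 mL/hr × 5.3 hr = 21.2 mL → 21.2 mL × 0.7783019 mg/mL = 16.5 mg
Stage 3: 11 mL/hr × 2.9 hr = 31.9 mL → 31.9 mL × 0.7783019 mg/mL = 24.82783 mg
Total = 75.62759 + 16.5 + 24.82783 = 116.9554 mg

117 mg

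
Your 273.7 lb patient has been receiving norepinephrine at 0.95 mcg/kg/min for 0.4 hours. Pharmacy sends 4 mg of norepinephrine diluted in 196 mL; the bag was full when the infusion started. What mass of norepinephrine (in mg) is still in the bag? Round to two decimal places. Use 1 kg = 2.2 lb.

Weight = 273.7 lb ÷ 2.2 lb/kg = 124.4091 kg
Dose = 0.95 mcg/kg/min × 124.4091 kg = 118.1886 mcg/min
118.1886 mcg/min × 60 min/hr = 7091.318 mcg/hr
Concentration = 4 mg ÷ 196 mL = 0.02040816 mg/mL = 20.40816 mcg/mL
Rate = 7091.318 mcg/hr ÷ 20.40816 mcg/mL = 347.4746 mL/hr
Volume infused = 347.4746 mL/hr × 0.4 hr = 138.9898 mL
Volume remaining = 196 − 138.9898 = 57.01016 mL
Drug remaining = 57.01016 mL × 20.40816 mcg/mL = 1163.473 mcg = 1.163473 mg

1.16 mg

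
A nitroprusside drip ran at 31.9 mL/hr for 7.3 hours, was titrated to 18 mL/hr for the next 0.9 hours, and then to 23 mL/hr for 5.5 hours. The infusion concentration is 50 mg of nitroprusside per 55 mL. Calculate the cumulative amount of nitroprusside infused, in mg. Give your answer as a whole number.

341 mg

Concentration = 50 mg ÷ 55 mL = 0.9090909 mg/mL
Stage 1: 31.9 mL/hr × 7.3 hr = 232.87 mL → 232.87 mL × 0.9090909 mg/mL = 211.7 mg
Stage 2: 18 mL/hr × 0.9 hr = 16.2 mL → 16.2 mL × 0.9090909 mg/mL = 14.72727 mg
Stage 3: 23 mL/hr × 5.5 hr = 126.5 mL → 126.5 mL × 0.9090909 mg/mL = 115 mg
Total = 211.7 + 14.72727 + 115 = 341.4273 mg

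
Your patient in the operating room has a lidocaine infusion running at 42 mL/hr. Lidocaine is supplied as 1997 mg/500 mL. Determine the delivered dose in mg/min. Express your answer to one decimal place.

Concentration = 1997 mg ÷ 500 mL = 3.994 mg/mL
Drug rate = 42 mL/hr × 3.994 mg/mL = 167.748 mg/hr
167.748 mg/hr ÷ 60 min/hr = 2.7958 mg/min

2.8 mg/min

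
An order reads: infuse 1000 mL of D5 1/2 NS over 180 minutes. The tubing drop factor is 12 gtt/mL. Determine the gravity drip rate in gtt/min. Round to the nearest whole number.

67 gtt/min

1000 mL ÷ (180 min) = 5.555556 mL/min
5.555556 mL/min × 12 gtt/mL = 66.66667 gtt/min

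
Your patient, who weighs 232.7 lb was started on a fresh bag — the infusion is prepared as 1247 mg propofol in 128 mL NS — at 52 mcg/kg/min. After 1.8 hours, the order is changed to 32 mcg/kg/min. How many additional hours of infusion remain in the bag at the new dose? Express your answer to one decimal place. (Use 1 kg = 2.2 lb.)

Initial rate:
Weight = 232.7 lb ÷ 2.2 lb/kg = 105.7727 kg
Dose = 52 mcg/kg/min × 105.7727 kg = 5500.182 mcg/min
5500.182 mcg/min × 60 min/hr = 330010.9 mcg/hr
Concentration = 1247 mg ÷ 128 mL = 9.742188 mg/mL = 9742.188 mcg/mL
Rate = 330010.9 mcg/hr ÷ 9742.188 mcg/mL = 33.87442 mL/hr
Volume infused so far = 33.87442 mL/hr × 1.8 hr = 60.97395 mL
Volume remaining = 128 − 60.97395 = 67.02605 mL
New rate:
Dose = 32 mcg/kg/min × 105.7727 kg = 3384.727 mcg/min
3384.727 mcg/min × 60 min/hr = 203083.6 mcg/hr
Rate = 203083.6 mcg/hr ÷ 9742.188 mcg/mL = 20.84579 mL/hr
Time remaining = 67.02605 mL ÷ 20.84579 mL/hr = 3.215327 hr

3.2 hours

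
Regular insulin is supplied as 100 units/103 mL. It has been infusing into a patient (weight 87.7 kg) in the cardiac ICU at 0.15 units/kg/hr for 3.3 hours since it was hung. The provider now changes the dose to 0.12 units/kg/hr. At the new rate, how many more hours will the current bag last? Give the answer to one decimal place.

Initial rate:
Dose = 0.15 units/kg/hr × 87.7 kg = 13.155 units/hr
Concentration = 100 units ÷ 103 mL = 0.9708738 units/mL
Rate = 13.155 units/hr ÷ 0.9708738 units/mL = 13.54965 mL/hr
Volume infused so far = 13.54965 mL/hr × 3.3 hr = 44.71384 mL
Volume remaining = 103 − 44.71384 = 58.28616 mL
New rate:
Dose = 0.12 units/kg/hr × 87.7 kg = 10.524 units/hr
Rate = 10.524 units/hr ÷ 0.9708738 units/mL = 10.83972 mL/hr
Time remaining = 58.28616 mL ÷ 10.83972 mL/hr = 5.37709 hr

5.4 hours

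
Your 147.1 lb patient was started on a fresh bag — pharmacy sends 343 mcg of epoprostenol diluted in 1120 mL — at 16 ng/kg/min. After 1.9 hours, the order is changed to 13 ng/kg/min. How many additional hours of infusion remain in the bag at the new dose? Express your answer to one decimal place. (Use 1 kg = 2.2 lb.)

Initial rate:
Weight = 147.1 lb ÷ 2.2 lb/kg = 66.86364 kg
Dose = 16 ng/kg/min × 66.86364 kg = 1069.818 ng/min
1069.818 ng/min × 60 min/hr = 64189.09 ng/hr
Concentration = 343 mcg ÷ 1120 mL = 0.30625 mcg/mL = 306.25 ng/mL
Rate = 64189.09 ng/hr ÷ 306.25 ng/mL = 209.597 mL/hr
Volume infused so far = 209.597 mL/hr × 1.9 hr = 398.2344 mL
Volume remaining = 1120 − 398.2344 = 721.7656 mL
New rate:
Dose = 13 ng/kg/min × 66.86364 kg = 869.2273 ng/min
869.2273 ng/min × 60 min/hr = 52153.64 ng/hr
Rate = 52153.64 ng/hr ÷ 306.25 ng/mL = 170.2976 mL/hr
Time remaining = 721.7656 mL ÷ 170.2976 mL/hr = 4.238261 hr

4.2 hours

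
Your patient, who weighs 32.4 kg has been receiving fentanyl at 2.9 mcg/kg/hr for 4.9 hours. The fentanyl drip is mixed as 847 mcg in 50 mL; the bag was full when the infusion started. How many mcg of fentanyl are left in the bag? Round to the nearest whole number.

387 mcg

Dose = 2.9 mcg/kg/hr × 32.4 kg = 93.96 mcg/hr
Concentration = 847 mcg ÷ 50 mL = 16.94 mcg/mL
Rate = 93.96 mcg/hr ÷ 16.94 mcg/mL = 5.546635 mL/hr
Volume infused = 5.546635 mL/hr × 4.9 hr = 27.17851 mL
Volume remaining = 50 − 27.17851 = 22.82149 mL
Drug remaining = 22.82149 mL × 16.94 mcg/mL = 386.596 mcg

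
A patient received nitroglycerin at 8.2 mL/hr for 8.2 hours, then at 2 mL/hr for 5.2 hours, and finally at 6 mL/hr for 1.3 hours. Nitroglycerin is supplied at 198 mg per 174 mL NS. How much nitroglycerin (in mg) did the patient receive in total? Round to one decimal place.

Concentration = 198 mg ÷ 174 mL = 1.137931 mg/mL
Stage 1: 8.2 mL/hr × 8.2 hr = 67.24 mL → 67.24 mL × 1.137931 mg/mL = 76.51448 mg
Stage 2: 2 mL/hr × 5.2 hr = 10.4 mL → 10.4 mL × 1.137931 mg/mL = 11.83448 mg
Stage 3: 6 mL/hr × 1.3 hr = 7.8 mL → 7.8 mL × 1.137931 mg/mL = 8.875862 mg
Total = 76.51448 + 11.83448 + 8.875862 = 97.22483 mg

97.2 mg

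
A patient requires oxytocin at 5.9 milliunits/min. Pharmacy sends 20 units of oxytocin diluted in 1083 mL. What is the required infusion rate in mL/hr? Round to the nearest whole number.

19 mL/hr

5.9 milliunits/min × 60 min/hr = 354 milliunits/hr
Concentration = 20 units ÷ 1083 mL = 0.01846722 units/mL = 18.46722 milliunits/mL
Rate = 354 milliunits/hr ÷ 18.46722 milliunits/mL = 19.1691 mL/hr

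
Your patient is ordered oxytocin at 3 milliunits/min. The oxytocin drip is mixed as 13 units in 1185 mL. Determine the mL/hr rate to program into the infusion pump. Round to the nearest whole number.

3 milliunits/min × 60 min/hr = 180 milliunits/hr
Concentration = 13 units ÷ 1185 mL = 0.01097046 units/mL = 10.97046 milliunits/mL
Rate = 180 milliunits/hr ÷ 10.97046 milliunits/mL = 16.40769 mL/hr

16 mL/hr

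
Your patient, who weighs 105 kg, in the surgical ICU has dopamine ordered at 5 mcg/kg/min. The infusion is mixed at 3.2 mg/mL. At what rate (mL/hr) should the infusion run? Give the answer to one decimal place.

Dose = 5 mcg/kg/min × 105 kg = 525 mcg/min
525 mcg/min × 60 min/hr = 31500 mcg/hr
Concentration = 3.2 mg/mL = 3200 mcg/mL
Rate = 31500 mcg/hr ÷ 3200 mcg/mL = 9.84375 mL/hr

9.8 mL/hr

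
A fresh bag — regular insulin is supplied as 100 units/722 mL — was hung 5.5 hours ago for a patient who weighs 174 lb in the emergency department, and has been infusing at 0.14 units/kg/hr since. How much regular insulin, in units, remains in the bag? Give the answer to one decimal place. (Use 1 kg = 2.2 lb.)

39.1 units

Weight = 174 lb ÷ 2.2 lb/kg = 79.09091 kg
Dose = 0.14 units/kg/hr × 79.09091 kg = 11.07273 units/hr
Concentration = 100 units ÷ 722 mL = 0.1385042 units/mL
Rate = 11.07273 units/hr ÷ 0.1385042 units/mL = 79.94509 mL/hr
Volume infused = 79.94509 mL/hr × 5.5 hr = 439.698 mL
Volume remaining = 722 − 439.698 = 282.302 mL
Drug remaining = 282.302 mL × 0.1385042 units/mL = 39.1 units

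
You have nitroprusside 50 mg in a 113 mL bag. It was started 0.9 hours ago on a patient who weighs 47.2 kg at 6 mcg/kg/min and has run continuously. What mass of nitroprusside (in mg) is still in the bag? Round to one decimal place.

34.7 mg

Dose = 6 mcg/kg/min × 47.2 kg = 283.2 mcg/min
283.2 mcg/min × 60 min/hr = 16992 mcg/hr
Concentration = 50 mg ÷ 113 mL = 0.4424779 mg/mL = 442.4779 mcg/mL
Rate = 16992 mcg/hr ÷ 442.4779 mcg/mL = 38.40192 mL/hr
Volume infused = 38.40192 mL/hr × 0.9 hr = 34.56173 mL
Volume remaining = 113 − 34.56173 = 78.43827 mL
Drug remaining = 78.43827 mL × 442.4779 mcg/mL = 34707.2 mcg = 34.7072 mg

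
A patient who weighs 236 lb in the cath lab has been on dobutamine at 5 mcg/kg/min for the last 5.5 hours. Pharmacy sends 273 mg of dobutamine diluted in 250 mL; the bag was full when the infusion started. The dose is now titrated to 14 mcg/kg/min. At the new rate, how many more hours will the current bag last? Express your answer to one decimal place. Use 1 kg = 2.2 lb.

1.1 hours

Initial rate:
Weight = 236 lb ÷ 2.2 lb/kg = 107.2727 kg
Dose = 5 mcg/kg/min × 107.2727 kg = 536.3636 mcg/min
536.3636 mcg/min × 60 min/hr = 32181.82 mcg/hr
Concentration = 273 mg ÷ 250 mL = 1.092 mg/mL = 1092 mcg/mL
Rate = 32181.82 mcg/hr ÷ 1092 mcg/mL = 29.47053 mL/hr
Volume infused so far = 29.47053 mL/hr × 5.5 hr = 162.0879 mL
Volume remaining = 250 − 162.0879 = 87.91209 mL
New rate:
Dose = 14 mcg/kg/min × 107.2727 kg = 1501.818 mcg/min
1501.818 mcg/min × 60 min/hr = 90109.09 mcg/hr
Rate = 90109.09 mcg/hr ÷ 1092 mcg/mL = 82.51748 mL/hr
Time remaining = 87.91209 mL ÷ 82.51748 mL/hr = 1.065375 hr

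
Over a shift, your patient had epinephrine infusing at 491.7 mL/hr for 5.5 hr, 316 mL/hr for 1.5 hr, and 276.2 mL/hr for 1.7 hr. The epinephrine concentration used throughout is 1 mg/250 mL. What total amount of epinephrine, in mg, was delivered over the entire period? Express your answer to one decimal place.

14.6 mg

Concentration = 1 mg ÷ 250 mL = 0.004 mg/mL
Stage 1: 491.7 mL/hr × 5.5 hr = 2704.35 mL → 2704.35 mL × 0.004 mg/mL = 10.8174 mg
Stage 2: 316 mL/hr × 1.5 hr = 474 mL → 474 mL × 0.004 mg/mL = 1.896 mg
Stage 3: 276.2 mL/hr × 1.7 hr = 469.54 mL → 469.54 mL × 0.004 mg/mL = 1.87816 mg
Total = 10.8174 + 1.896 + 1.87816 = 14.59156 mg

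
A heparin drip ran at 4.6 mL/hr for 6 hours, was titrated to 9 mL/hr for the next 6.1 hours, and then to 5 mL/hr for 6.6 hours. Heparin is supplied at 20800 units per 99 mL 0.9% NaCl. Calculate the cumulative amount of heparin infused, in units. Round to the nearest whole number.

Concentration = 20800 units ÷ 99 mL = 210.101 units/mL
Stage 1: 4.6 mL/hr × 6 hr = 27.6 mL → 27.6 mL × 210.101 units/mL = 5798.788 units
Stage 2: 9 mL/hr × 6.1 hr = 54.9 mL → 54.9 mL × 210.101 units/mL = 11534.55 units
Stage 3: 5 mL/hr × 6.6 hr = 33 mL → 33 mL × 210.101 units/mL = 6933.333 units
Total = 5798.788 + 11534.55 + 6933.333 = 24266.67 units

24267 units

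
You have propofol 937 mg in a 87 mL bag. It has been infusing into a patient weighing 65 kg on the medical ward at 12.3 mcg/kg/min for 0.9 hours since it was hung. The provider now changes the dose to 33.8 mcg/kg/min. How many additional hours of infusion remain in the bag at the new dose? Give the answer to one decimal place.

Initial rate:
Dose = 12.3 mcg/kg/min × 65 kg = 799.5 mcg/min
799.5 mcg/min × 60 min/hr = 47970 mcg/hr
Concentration = 937 mg ÷ 87 mL = 10.77011 mg/mL = 10770.11 mcg/mL
Rate = 47970 mcg/hr ÷ 10770.11 mcg/mL = 4.453991 mL/hr
Volume infused so far = 4.453991 mL/hr × 0.9 hr = 4.008592 mL
Volume remaining = 87 − 4.008592 = 82.99141 mL
New rate:
Dose = 33.8 mcg/kg/min × 65 kg = 2197 mcg/min
2197 mcg/min × 60 min/hr = 131820 mcg/hr
Rate = 131820 mcg/hr ÷ 10770.11 mcg/mL = 12.23942 mL/hr
Time remaining = 82.99141 mL ÷ 12.23942 mL/hr = 6.780663 hr

6.8 hours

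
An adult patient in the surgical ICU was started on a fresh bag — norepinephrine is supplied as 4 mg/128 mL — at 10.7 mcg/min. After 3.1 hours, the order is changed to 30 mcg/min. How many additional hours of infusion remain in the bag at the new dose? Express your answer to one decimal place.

Initial rate:
10.7 mcg/min × 60 min/hr = 642 mcg/hr
Concentration = 4 mg ÷ 128 mL = 0.03125 mg/mL = 31.25 mcg/mL
Rate = 642 mcg/hr ÷ 31.25 mcg/mL = 20.544 mL/hr
Volume infused so far = 20.544 mL/hr × 3.1 hr = 63.6864 mL
Volume remaining = 128 − 63.6864 = 64.3136 mL
New rate:
30 mcg/min × 60 min/hr = 1800 mcg/hr
Rate = 1800 mcg/hr ÷ 31.25 mcg/mL = 57.6 mL/hr
Time remaining = 64.3136 mL ÷ 57.6 mL/hr = 1.116556 hr

1.1 hours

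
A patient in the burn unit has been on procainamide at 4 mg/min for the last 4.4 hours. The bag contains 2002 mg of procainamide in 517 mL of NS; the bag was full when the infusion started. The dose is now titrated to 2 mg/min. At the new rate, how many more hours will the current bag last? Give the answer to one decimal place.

Initial rate:
4 mg/min × 60 min/hr = 240 mg/hr
Concentration = 2002 mg ÷ 517 mL = 3.87234 mg/mL
Rate = 240 mg/hr ÷ 3.87234 mg/mL = 61.97802 mL/hr
Volume infused so far = 61.97802 mL/hr × 4.4 hr = 272.7033 mL
Volume remaining = 517 − 272.7033 = 244.2967 mL
New rate:
2 mg/min × 60 min/hr = 120 mg/hr
Rate = 120 mg/hr ÷ 3.87234 mg/mL = 30.98901 mL/hr
Time remaining = 244.2967 mL ÷ 30.98901 mL/hr = 7.883333 hr

7.9 hours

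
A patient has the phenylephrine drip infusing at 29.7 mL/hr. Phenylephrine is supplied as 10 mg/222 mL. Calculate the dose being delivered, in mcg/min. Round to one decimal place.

Concentration = 10 mg ÷ 222 mL = 0.04504505 mg/mL = 45.04505 mcg/mL
Drug rate = 29.7 mL/hr × 45.04505 mcg/mL = 1337.838 mcg/hr
1337.838 mcg/hr ÷ 60 min/hr = 22.2973 mcg/min

22.3 mcg/min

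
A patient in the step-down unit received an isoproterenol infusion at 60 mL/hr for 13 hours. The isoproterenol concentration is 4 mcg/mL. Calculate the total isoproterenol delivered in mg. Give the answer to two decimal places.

Drug rate = 60 mL/hr × 4 mcg/mL = 240 mcg/hr
Total = 240 mcg/hr × 13 hr = 3120 mcg = 3.12 mg

3.12 mg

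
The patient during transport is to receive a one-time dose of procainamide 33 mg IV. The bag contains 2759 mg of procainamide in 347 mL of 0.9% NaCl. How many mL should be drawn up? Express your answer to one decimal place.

4.2 mL

Concentration = 2759 mg ÷ 347 mL = 7.951009 mg/mL
Volume = 33 mg ÷ 7.951009 mg/mL = 4.150417 mL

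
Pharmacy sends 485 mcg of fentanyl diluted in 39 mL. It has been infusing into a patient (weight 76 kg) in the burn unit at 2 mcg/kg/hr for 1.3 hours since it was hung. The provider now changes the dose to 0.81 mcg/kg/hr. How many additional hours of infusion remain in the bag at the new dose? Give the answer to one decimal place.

Initial rate:
Dose = 2 mcg/kg/hr × 76 kg = 152 mcg/hr
Concentration = 485 mcg ÷ 39 mL = 12.4359 mcg/mL
Rate = 152 mcg/hr ÷ 12.4359 mcg/mL = 12.22268 mL/hr
Volume infused so far = 12.22268 mL/hr × 1.3 hr = 15.88948 mL
Volume remaining = 39 − 15.88948 = 23.11052 mL
New rate:
Dose = 0.81 mcg/kg/hr × 76 kg = 61.56 mcg/hr
Rate = 61.56 mcg/hr ÷ 12.4359 mcg/mL = 4.950186 mL/hr
Time remaining = 23.11052 mL ÷ 4.950186 mL/hr = 4.668616 hr

4.7 hours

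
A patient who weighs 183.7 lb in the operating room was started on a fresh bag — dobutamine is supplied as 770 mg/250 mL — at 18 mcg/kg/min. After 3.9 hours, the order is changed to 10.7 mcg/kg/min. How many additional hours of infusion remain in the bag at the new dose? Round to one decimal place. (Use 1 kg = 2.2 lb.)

7.8 hours

Initial rate:
Weight = 183.7 lb ÷ 2.2 lb/kg = 83.5 kg
Dose = 18 mcg/kg/min × 83.5 kg = 1503 mcg/min
1503 mcg/min × 60 min/hr = 90180 mcg/hr
Concentration = 770 mg ÷ 250 mL = 3.08 mg/mL = 3080 mcg/mL
Rate = 90180 mcg/hr ÷ 3080 mcg/mL = 29.27922 mL/hr
Volume infused so far = 29.27922 mL/hr × 3.9 hr = 114.189 mL
Volume remaining = 250 − 114.189 = 135.811 mL
New rate:
Dose = 10.7 mcg/kg/min × 83.5 kg = 893.45 mcg/min
893.45 mcg/min × 60 min/hr = 53607 mcg/hr
Rate = 53607 mcg/hr ÷ 3080 mcg/mL = 17.40487 mL/hr
Time remaining = 135.811 mL ÷ 17.40487 mL/hr = 7.803048 hr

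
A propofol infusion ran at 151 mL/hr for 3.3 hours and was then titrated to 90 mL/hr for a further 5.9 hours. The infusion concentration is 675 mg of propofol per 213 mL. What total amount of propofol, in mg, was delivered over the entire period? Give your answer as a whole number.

3262 mg

Concentration = 675 mg ÷ 213 mL = 3.169014 mg/mL
Stage 1: 151 mL/hr × 3.3 hr = 498.3 mL → 498.3 mL × 3.169014 mg/mL = 1579.12 mg
Stage 2: 90 mL/hr × 5.9 hr = 531 mL → 531 mL × 3.169014 mg/mL = 1682.746 mg
Total = 1579.12 + 1682.746 = 3261.866 mg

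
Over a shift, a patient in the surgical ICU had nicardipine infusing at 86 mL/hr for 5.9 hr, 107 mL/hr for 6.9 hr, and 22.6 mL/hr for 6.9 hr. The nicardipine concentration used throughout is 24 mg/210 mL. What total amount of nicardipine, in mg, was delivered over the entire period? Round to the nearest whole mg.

Concentration = 24 mg ÷ 210 mL = 0.1142857 mg/mL
Stage 1: 86 mL/hr × 5.9 hr = 507.4 mL → 507.4 mL × 0.1142857 mg/mL = 57.98857 mg
Stage 2: 107 mL/hr × 6.9 hr = 738.3 mL → 738.3 mL × 0.1142857 mg/mL = 84.37714 mg
Stage 3: 22.6 mL/hr × 6.9 hr = 155.94 mL → 155.94 mL × 0.1142857 mg/mL = 17.82171 mg
Total = 57.98857 + 84.37714 + 17.82171 = 160.1874 mg

160 mg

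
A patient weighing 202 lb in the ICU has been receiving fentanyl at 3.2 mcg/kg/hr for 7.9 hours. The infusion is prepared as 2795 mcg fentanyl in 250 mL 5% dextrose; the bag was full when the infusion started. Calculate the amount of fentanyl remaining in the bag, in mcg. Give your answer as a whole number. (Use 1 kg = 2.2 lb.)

474 mcg

Weight = 202 lb ÷ 2.2 lb/kg = 91.81818 kg
Dose = 3.2 mcg/kg/hr × 91.81818 kg = 293.8182 mcg/hr
Concentration = 2795 mcg ÷ 250 mL = 11.18 mcg/mL
Rate = 293.8182 mcg/hr ÷ 11.18 mcg/mL = 26.2807 mL/hr
Volume infused = 26.2807 mL/hr × 7.9 hr = 207.6175 mL
Volume remaining = 250 − 207.6175 = 42.3825 mL
Drug remaining = 42.3825 mL × 11.18 mcg/mL = 473.8364 mcg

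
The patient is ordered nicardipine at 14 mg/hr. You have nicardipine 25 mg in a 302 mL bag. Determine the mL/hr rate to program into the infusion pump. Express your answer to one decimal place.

169.1 mL/hr

Concentration = 25 mg ÷ 302 mL = 0.08278146 mg/mL
Rate = 14 mg/hr ÷ 0.08278146 mg/mL = 169.12 mL/hr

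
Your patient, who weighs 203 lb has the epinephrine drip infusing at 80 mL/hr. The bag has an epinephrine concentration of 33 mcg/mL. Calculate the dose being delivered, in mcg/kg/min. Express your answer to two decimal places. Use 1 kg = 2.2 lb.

0.48 mcg/kg/min

Weight = 203 lb ÷ 2.2 lb/kg = 92.27273 kg
Drug rate = 80 mL/hr × 33 mcg/mL = 2640 mcg/hr
2640 mcg/hr ÷ 60 min/hr = 44 mcg/min
44 mcg/min ÷ 92.27273 kg = 0.4768473 mcg/kg/min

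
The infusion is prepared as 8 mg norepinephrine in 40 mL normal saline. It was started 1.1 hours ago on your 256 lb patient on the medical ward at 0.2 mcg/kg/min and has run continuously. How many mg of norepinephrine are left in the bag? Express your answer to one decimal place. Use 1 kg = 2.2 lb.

Weight = 256 lb ÷ 2.2 lb/kg = 116.3636 kg
Dose = 0.2 mcg/kg/min × 116.3636 kg = 23.27273 mcg/min
23.27273 mcg/min × 60 min/hr = 1396.364 mcg/hr
Concentration = 8 mg ÷ 40 mL = 0.2 mg/mL = 200 mcg/mL
Rate = 1396.364 mcg/hr ÷ 200 mcg/mL = 6.981818 mL/hr
Volume infused = 6.981818 mL/hr × 1.1 hr = 7.68 mL
Volume remaining = 40 − 7.68 = 32.32 mL
Drug remaining = 32.32 mL × 200 mcg/mL = 6464 mcg = 6.464 mg

6.5 mg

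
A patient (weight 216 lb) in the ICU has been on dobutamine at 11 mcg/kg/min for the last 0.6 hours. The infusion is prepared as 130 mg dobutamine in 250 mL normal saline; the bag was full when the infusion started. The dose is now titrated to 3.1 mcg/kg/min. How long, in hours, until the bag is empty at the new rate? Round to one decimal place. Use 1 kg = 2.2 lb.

Initial rate:
Weight = 216 lb ÷ 2.2 lb/kg = 98.18182 kg
Dose = 11 mcg/kg/min × 98.18182 kg = 1080 mcg/min
1080 mcg/min × 60 min/hr = 64800 mcg/hr
Concentration = 130 mg ÷ 250 mL = 0.52 mg/mL = 520 mcg/mL
Rate = 64800 mcg/hr ÷ 520 mcg/mL = 124.6154 mL/hr
Volume infused so far = 124.6154 mL/hr × 0.6 hr = 74.76923 mL
Volume remaining = 250 − 74.76923 = 175.2308 mL
New rate:
Dose = 3.1 mcg/kg/min × 98.18182 kg = 304.3636 mcg/min
304.3636 mcg/min × 60 min/hr = 18261.82 mcg/hr
Rate = 18261.82 mcg/hr ÷ 520 mcg/mL = 35.11888 mL/hr
Time remaining = 175.2308 mL ÷ 35.11888 mL/hr = 4.989646 hr

5.0 hours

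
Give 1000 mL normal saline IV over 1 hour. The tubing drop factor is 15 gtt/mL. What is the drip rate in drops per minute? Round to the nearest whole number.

250 gtt/min

1000 mL ÷ (1 hr × 60 = 60 min) = 16.66667 mL/min
16.66667 mL/min × 15 gtt/mL = 250 gtt/min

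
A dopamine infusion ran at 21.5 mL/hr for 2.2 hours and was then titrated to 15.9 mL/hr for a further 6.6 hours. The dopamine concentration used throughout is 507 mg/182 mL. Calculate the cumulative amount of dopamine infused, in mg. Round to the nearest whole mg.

424 mg

Concentration = 507 mg ÷ 182 mL = 2.785714 mg/mL
Stage 1: 21.5 mL/hr × 2.2 hr = 47.3 mL → 47.3 mL × 2.785714 mg/mL = 131.7643 mg
Stage 2: 15.9 mL/hr × 6.6 hr = 104.94 mL → 104.94 mL × 2.785714 mg/mL = 292.3329 mg
Total = 131.7643 + 292.3329 = 424.0971 mg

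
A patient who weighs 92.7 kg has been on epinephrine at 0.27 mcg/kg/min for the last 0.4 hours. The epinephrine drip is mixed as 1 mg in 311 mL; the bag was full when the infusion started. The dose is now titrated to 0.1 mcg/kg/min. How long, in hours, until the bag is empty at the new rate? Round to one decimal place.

0.7 hours

Initial rate:
Dose = 0.27 mcg/kg/min × 92.7 kg = 25.029 mcg/min
25.029 mcg/min × 60 min/hr = 1501.74 mcg/hr
Concentration = 1 mg ÷ 311 mL = 0.003215434 mg/mL = 3.215434 mcg/mL
Rate = 1501.74 mcg/hr ÷ 3.215434 mcg/mL = 467.0411 mL/hr
Volume infused so far = 467.0411 mL/hr × 0.4 hr = 186.8165 mL
Volume remaining = 311 − 186.8165 = 124.1835 mL
New rate:
Dose = 0.1 mcg/kg/min × 92.7 kg = 9.27 mcg/min
9.27 mcg/min × 60 min/hr = 556.2 mcg/hr
Rate = 556.2 mcg/hr ÷ 3.215434 mcg/mL = 172.9782 mL/hr
Time remaining = 124.1835 mL ÷ 172.9782 mL/hr = 0.7179144 hr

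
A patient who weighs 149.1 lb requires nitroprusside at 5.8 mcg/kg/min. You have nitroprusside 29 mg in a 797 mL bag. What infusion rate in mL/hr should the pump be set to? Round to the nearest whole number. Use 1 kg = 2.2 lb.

Weight = 149.1 lb ÷ 2.2 lb/kg = 67.77273 kg
Dose = 5.8 mcg/kg/min × 67.77273 kg = 393.0818 mcg/min
393.0818 mcg/min × 60 min/hr = 23584.91 mcg/hr
Concentration = 29 mg ÷ 797 mL = 0.03638645 mg/mL = 36.38645 mcg/mL
Rate = 23584.91 mcg/hr ÷ 36.38645 mcg/mL = 648.1784 mL/hr

648 mL/hr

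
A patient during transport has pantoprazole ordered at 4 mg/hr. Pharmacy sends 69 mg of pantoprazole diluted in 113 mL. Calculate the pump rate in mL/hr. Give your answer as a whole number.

Concentration = 69 mg ÷ 113 mL = 0.6106195 mg/mL
Rate = 4 mg/hr ÷ 0.6106195 mg/mL = 6.550725 mL/hr

7 mL/hr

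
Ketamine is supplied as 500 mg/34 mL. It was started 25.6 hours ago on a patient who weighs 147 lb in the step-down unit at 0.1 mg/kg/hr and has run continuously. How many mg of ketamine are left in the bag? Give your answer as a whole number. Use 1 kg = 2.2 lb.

Weight = 147 lb ÷ 2.2 lb/kg = 66.81818 kg
Dose = 0.1 mg/kg/hr × 66.81818 kg = 6.681818 mg/hr
Concentration = 500 mg ÷ 34 mL = 14.70588 mg/mL
Rate = 6.681818 mg/hr ÷ 14.70588 mg/mL = 0.4543636 mL/hr
Volume infused = 0.4543636 mL/hr × 25.6 hr = 11.63171 mL
Volume remaining = 34 − 11.63171 = 22.36829 mL
Drug remaining = 22.36829 mL × 14.70588 mg/mL = 328.9455 mg

329 mg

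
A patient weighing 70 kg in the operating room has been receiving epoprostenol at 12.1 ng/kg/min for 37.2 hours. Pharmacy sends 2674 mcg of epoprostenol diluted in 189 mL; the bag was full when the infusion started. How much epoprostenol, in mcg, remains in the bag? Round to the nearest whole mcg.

783 mcg

Dose = 12.1 ng/kg/min × 70 kg = 847 ng/min
847 ng/min × 60 min/hr = 50820 ng/hr
Concentration = 2674 mcg ÷ 189 mL = 14.14815 mcg/mL = 14148.15 ng/mL
Rate = 50820 ng/hr ÷ 14148.15 ng/mL = 3.59199 mL/hr
Volume infused = 3.59199 mL/hr × 37.2 hr = 133.622 mL
Volume remaining = 189 − 133.622 = 55.37799 mL
Drug remaining = 55.37799 mL × 14148.15 ng/mL = 783496 ng = 783.496 mcg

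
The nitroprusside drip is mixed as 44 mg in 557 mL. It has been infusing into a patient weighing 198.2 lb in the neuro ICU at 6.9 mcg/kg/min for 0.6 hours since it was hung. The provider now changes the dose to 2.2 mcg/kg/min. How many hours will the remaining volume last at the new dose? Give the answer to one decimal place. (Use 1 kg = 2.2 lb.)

Initial rate:
Weight = 198.2 lb ÷ 2.2 lb/kg = 90.09091 kg
Dose = 6.9 mcg/kg/min × 90.09091 kg = 621.6273 mcg/min
621.6273 mcg/min × 60 min/hr = 37297.64 mcg/hr
Concentration = 44 mg ÷ 557 mL = 0.07899461 mg/mL = 78.99461 mcg/mL
Rate = 37297.64 mcg/hr ÷ 78.99461 mcg/mL = 472.1542 mL/hr
Volume infused so far = 472.1542 mL/hr × 0.6 hr = 283.2925 mL
Volume remaining = 557 − 283.2925 = 273.7075 mL
New rate:
Dose = 2.2 mcg/kg/min × 90.09091 kg = 198.2 mcg/min
198.2 mcg/min × 60 min/hr = 11892 mcg/hr
Rate = 11892 mcg/hr ÷ 78.99461 mcg/mL = 150.5419 mL/hr
Time remaining = 273.7075 mL ÷ 150.5419 mL/hr = 1.818148 hr

1.8 hours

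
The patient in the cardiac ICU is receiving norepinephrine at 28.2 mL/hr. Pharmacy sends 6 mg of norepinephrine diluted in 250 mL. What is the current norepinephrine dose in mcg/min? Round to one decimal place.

Concentration = 6 mg ÷ 250 mL = 0.024 mg/mL = 24 mcg/mL
Drug rate = 28.2 mL/hr × 24 mcg/mL = 676.8 mcg/hr
676.8 mcg/hr ÷ 60 min/hr = 11.28 mcg/min

11.3 mcg/min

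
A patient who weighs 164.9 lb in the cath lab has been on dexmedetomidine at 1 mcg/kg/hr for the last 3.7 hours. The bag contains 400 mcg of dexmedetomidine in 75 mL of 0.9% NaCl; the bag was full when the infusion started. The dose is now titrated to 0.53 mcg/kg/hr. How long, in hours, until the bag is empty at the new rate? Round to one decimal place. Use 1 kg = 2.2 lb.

Initial rate:
Weight = 164.9 lb ÷ 2.2 lb/kg = 74.95455 kg
Dose = 1 mcg/kg/hr × 74.95455 kg = 74.95455 mcg/hr
Concentration = 400 mcg ÷ 75 mL = 5.333333 mcg/mL
Rate = 74.95455 mcg/hr ÷ 5.333333 mcg/mL = 14.05398 mL/hr
Volume infused so far = 14.05398 mL/hr × 3.7 hr = 51.99972 mL
Volume remaining = 75 − 51.99972 = 23.00028 mL
New rate:
Dose = 0.53 mcg/kg/hr × 74.95455 kg = 39.72591 mcg/hr
Rate = 39.72591 mcg/hr ÷ 5.333333 mcg/mL = 7.448608 mL/hr
Time remaining = 23.00028 mL ÷ 7.448608 mL/hr = 3.087863 hr

3.1 hours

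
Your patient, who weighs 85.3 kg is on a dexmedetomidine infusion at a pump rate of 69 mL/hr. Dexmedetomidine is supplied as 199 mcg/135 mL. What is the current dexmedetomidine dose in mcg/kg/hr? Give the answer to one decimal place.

1.2 mcg/kg/hr

Concentration = 199 mcg ÷ 135 mL = 1.474074 mcg/mL
Drug rate = 69 mL/hr × 1.474074 mcg/mL = 101.7111 mcg/hr
101.7111 mcg/hr ÷ 85.3 kg = 1.192393 mcg/kg/hr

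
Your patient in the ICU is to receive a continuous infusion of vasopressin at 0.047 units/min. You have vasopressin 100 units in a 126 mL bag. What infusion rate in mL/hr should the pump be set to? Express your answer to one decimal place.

3.6 mL/hr

0.047 units/min × 60 min/hr = 2.82 units/hr
Concentration = 100 units ÷ 126 mL = 0.7936508 units/mL
Rate = 2.82 units/hr ÷ 0.7936508 units/mL = 3.5532 mL/hr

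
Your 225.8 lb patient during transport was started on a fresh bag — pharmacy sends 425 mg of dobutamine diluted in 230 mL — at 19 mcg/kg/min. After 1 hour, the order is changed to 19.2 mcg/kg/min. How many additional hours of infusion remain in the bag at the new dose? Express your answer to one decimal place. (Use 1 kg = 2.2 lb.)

Initial rate:
Weight = 225.8 lb ÷ 2.2 lb/kg = 102.6364 kg
Dose = 19 mcg/kg/min × 102.6364 kg = 1950.091 mcg/min
1950.091 mcg/min × 60 min/hr = 117005.5 mcg/hr
Concentration = 425 mg ÷ 230 mL = 1.847826 mg/mL = 1847.826 mcg/mL
Rate = 117005.5 mcg/hr ÷ 1847.826 mcg/mL = 63.3206 mL/hr
Volume infused so far = 63.3206 mL/hr × 1 hr = 63.3206 mL
Volume remaining = 230 − 63.3206 = 166.6794 mL
New rate:
Dose = 19.2 mcg/kg/min × 102.6364 kg = 1970.618 mcg/min
1970.618 mcg/min × 60 min/hr = 118237.1 mcg/hr
Rate = 118237.1 mcg/hr ÷ 1847.826 mcg/mL = 63.98713 mL/hr
Time remaining = 166.6794 mL ÷ 63.98713 mL/hr = 2.604889 hr

2.6 hours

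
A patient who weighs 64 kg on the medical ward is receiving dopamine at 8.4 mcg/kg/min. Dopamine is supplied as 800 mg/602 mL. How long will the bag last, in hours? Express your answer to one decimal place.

Dose = 8.4 mcg/kg/min × 64 kg = 537.6 mcg/min
537.6 mcg/min × 60 min/hr = 32256 mcg/hr
Concentration = 800 mg ÷ 602 mL = 1.328904 mg/mL = 1328.904 mcg/mL
Rate = 32256 mcg/hr ÷ 1328.904 mcg/mL = 24.27264 mL/hr
Duration = 602 mL ÷ 24.27264 mL/hr = 24.80159 hr

24.8 hours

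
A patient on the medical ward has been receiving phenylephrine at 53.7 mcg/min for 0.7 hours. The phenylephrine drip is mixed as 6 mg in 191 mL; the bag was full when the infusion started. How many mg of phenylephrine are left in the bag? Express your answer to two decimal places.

53.7 mcg/min × 60 min/hr = 3222 mcg/hr
Concentration = 6 mg ÷ 191 mL = 0.03141361 mg/mL = 31.41361 mcg/mL
Rate = 3222 mcg/hr ÷ 31.41361 mcg/mL = 102.567 mL/hr
Volume infused = 102.567 mL/hr × 0.7 hr = 71.7969 mL
Volume remaining = 191 − 71.7969 = 119.2031 mL
Drug remaining = 119.2031 mL × 31.41361 mcg/mL = 3744.6 mcg = 3.7446 mg

3.74 mg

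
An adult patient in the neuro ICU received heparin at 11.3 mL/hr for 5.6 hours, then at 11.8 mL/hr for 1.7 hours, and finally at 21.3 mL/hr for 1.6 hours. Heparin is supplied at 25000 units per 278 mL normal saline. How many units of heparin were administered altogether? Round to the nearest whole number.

Concentration = 25000 units ÷ 278 mL = 89.92806 units/mL
Stage 1: 11.3 mL/hr × 5.6 hr = 63.28 mL → 63.28 mL × 89.92806 units/mL = 5690.647 units
Stage 2: 11.8 mL/hr × 1.7 hr = 20.06 mL → 20.06 mL × 89.92806 units/mL = 1803.957 units
Stage 3: 21.3 mL/hr × 1.6 hr = 34.08 mL → 34.08 mL × 89.92806 units/mL = 3064.748 units
Total = 5690.647 + 1803.957 + 3064.748 = 10559.35 units

10559 units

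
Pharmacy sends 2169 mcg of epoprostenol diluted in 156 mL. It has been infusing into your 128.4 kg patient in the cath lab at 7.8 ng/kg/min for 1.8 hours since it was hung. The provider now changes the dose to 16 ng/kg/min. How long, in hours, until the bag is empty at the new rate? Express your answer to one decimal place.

Initial rate:
Dose = 7.8 ng/kg/min × 128.4 kg = 1001.52 ng/min
1001.52 ng/min × 60 min/hr = 60091.2 ng/hr
Concentration = 2169 mcg ÷ 156 mL = 13.90385 mcg/mL = 13903.85 ng/mL
Rate = 60091.2 ng/hr ÷ 13903.85 ng/mL = 4.321912 mL/hr
Volume infused so far = 4.321912 mL/hr × 1.8 hr = 7.779442 mL
Volume remaining = 156 − 7.779442 = 148.2206 mL
New rate:
Dose = 16 ng/kg/min × 128.4 kg = 2054.4 ng/min
2054.4 ng/min × 60 min/hr = 123264 ng/hr
Rate = 123264 ng/hr ÷ 13903.85 ng/mL = 8.865461 mL/hr
Time remaining = 148.2206 mL ÷ 8.865461 mL/hr = 16.71888 hr

16.7 hours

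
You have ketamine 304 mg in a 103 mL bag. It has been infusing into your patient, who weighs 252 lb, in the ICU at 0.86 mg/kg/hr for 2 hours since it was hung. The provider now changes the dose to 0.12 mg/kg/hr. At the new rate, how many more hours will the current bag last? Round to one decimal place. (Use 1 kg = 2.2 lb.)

7.8 hours

Initial rate:
Weight = 252 lb ÷ 2.2 lb/kg = 114.5455 kg
Dose = 0.86 mg/kg/hr × 114.5455 kg = 98.50909 mg/hr
Concentration = 304 mg ÷ 103 mL = 2.951456 mg/mL
Rate = 98.50909 mg/hr ÷ 2.951456 mg/mL = 33.37644 mL/hr
Volume infused so far = 33.37644 mL/hr × 2 hr = 66.75287 mL
Volume remaining = 103 − 66.75287 = 36.24713 mL
New rate:
Dose = 0.12 mg/kg/hr × 114.5455 kg = 13.74545 mg/hr
Rate = 13.74545 mg/hr ÷ 2.951456 mg/mL = 4.657177 mL/hr
Time remaining = 36.24713 mL ÷ 4.657177 mL/hr = 7.783069 hr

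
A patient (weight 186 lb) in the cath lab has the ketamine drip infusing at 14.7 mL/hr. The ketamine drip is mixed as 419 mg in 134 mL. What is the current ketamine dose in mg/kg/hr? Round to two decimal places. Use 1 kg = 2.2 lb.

Weight = 186 lb ÷ 2.2 lb/kg = 84.54545 kg
Concentration = 419 mg ÷ 134 mL = 3.126866 mg/mL
Drug rate = 14.7 mL/hr × 3.126866 mg/mL = 45.96493 mg/hr
45.96493 mg/hr ÷ 84.54545 kg = 0.5436712 mg/kg/hr

0.54 mg/kg/hr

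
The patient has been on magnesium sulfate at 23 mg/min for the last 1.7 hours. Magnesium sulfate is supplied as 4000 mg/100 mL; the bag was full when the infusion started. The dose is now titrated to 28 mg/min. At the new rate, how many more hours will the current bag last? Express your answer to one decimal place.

1.0 hours

Initial rate:
23 mg/min × 60 min/hr = 1380 mg/hr
Concentration = 4000 mg ÷ 100 mL = 40 mg/mL
Rate = 1380 mg/hr ÷ 40 mg/mL = 34.5 mL/hr
Volume infused so far = 34.5 mL/hr × 1.7 hr = 58.65 mL
Volume remaining = 100 − 58.65 = 41.35 mL
New rate:
28 mg/min × 60 min/hr = 1680 mg/hr
Rate = 1680 mg/hr ÷ 40 mg/mL = 42 mL/hr
Time remaining = 41.35 mL ÷ 42 mL/hr = 0.9845238 hr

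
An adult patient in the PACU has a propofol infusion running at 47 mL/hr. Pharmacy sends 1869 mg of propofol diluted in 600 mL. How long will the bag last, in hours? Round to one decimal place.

12.8 hours

Duration = 600 mL ÷ 47 mL/hr = 12.76596 hr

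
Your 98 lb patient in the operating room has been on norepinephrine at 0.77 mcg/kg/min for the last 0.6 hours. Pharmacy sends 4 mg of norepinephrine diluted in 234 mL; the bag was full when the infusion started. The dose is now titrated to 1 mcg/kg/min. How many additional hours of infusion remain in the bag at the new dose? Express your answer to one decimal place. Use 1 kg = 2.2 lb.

Initial rate:
Weight = 98 lb ÷ 2.2 lb/kg = 44.54545 kg
Dose = 0.77 mcg/kg/min × 44.54545 kg = 34.3 mcg/min
34.3 mcg/min × 60 min/hr = 2058 mcg/hr
Concentration = 4 mg ÷ 234 mL = 0.01709402 mg/mL = 17.09402 mcg/mL
Rate = 2058 mcg/hr ÷ 17.09402 mcg/mL = 120.393 mL/hr
Volume infused so far = 120.393 mL/hr × 0.6 hr = 72.2358 mL
Volume remaining = 234 − 72.2358 = 161.7642 mL
New rate:
Dose = 1 mcg/kg/min × 44.54545 kg = 44.54545 mcg/min
44.54545 mcg/min × 60 min/hr = 2672.727 mcg/hr
Rate = 2672.727 mcg/hr ÷ 17.09402 mcg/mL = 156.3545 mL/hr
Time remaining = 161.7642 mL ÷ 156.3545 mL/hr = 1.034599 hr

1.0 hours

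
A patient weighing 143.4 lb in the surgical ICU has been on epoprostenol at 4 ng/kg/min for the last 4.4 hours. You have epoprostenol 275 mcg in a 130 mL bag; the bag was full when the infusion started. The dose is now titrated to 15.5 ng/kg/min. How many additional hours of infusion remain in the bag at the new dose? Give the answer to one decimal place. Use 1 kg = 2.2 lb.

3.4 hours

Initial rate:
Weight = 143.4 lb ÷ 2.2 lb/kg = 65.18182 kg
Dose = 4 ng/kg/min × 65.18182 kg = 260.7273 ng/min
260.7273 ng/min × 60 min/hr = 15643.64 ng/hr
Concentration = 275 mcg ÷ 130 mL = 2.115385 mcg/mL = 2115.385 ng/mL
Rate = 15643.64 ng/hr ÷ 2115.385 ng/mL = 7.395174 mL/hr
Volume infused so far = 7.395174 mL/hr × 4.4 hr = 32.53876 mL
Volume remaining = 130 − 32.53876 = 97.46124 mL
New rate:
Dose = 15.5 ng/kg/min × 65.18182 kg = 1010.318 ng/min
1010.318 ng/min × 60 min/hr = 60619.09 ng/hr
Rate = 60619.09 ng/hr ÷ 2115.385 ng/mL = 28.6563 mL/hr
Time remaining = 97.46124 mL ÷ 28.6563 mL/hr = 3.401041 hr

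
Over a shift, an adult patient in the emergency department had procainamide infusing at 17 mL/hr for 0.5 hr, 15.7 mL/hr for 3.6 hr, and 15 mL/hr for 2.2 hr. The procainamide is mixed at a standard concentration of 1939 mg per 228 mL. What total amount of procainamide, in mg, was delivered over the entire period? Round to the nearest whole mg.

834 mg

Concentration = 1939 mg ÷ 228 mL = 8.504386 mg/mL
Stage 1: 17 mL/hr × 0.5 hr = 8.5 mL → 8.5 mL × 8.504386 mg/mL = 72.28728 mg
Stage 2: 15.7 mL/hr × 3.6 hr = 56.52 mL → 56.52 mL × 8.504386 mg/mL = 480.6679 mg
Stage 3: 15 mL/hr × 2.2 hr = 33 mL → 33 mL × 8.504386 mg/mL = 280.6447 mg
Total = 72.28728 + 480.6679 + 280.6447 = 833.5999 mg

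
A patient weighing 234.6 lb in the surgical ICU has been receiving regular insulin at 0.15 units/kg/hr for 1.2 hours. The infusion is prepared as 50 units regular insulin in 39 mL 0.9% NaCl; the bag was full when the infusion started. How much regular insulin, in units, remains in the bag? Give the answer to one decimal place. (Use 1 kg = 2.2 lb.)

30.8 units

Weight = 234.6 lb ÷ 2.2 lb/kg = 106.6364 kg
Dose = 0.15 units/kg/hr × 106.6364 kg = 15.99545 units/hr
Concentration = 50 units ÷ 39 mL = 1.282051 units/mL
Rate = 15.99545 units/hr ÷ 1.282051 units/mL = 12.47645 mL/hr
Volume infused = 12.47645 mL/hr × 1.2 hr = 14.97175 mL
Volume remaining = 39 − 14.97175 = 24.02825 mL
Drug remaining = 24.02825 mL × 1.282051 units/mL = 30.80545 units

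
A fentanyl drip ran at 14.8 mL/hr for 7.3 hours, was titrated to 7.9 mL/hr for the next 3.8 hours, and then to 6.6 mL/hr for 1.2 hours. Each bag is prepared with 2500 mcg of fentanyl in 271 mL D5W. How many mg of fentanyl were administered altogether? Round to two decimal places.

Concentration = 2500 mcg ÷ 271 mL = 9.225092 mcg/mL
Stage 1: 14.8 mL/hr × 7.3 hr = 108.04 mL → 108.04 mL × 9.225092 mcg/mL = 996.679 mcg
Stage 2: 7.9 mL/hr × 3.8 hr = 30.02 mL → 30.02 mL × 9.225092 mcg/mL = 276.9373 mcg
Stage 3: 6.6 mL/hr × 1.2 hr = 7.92 mL → 7.92 mL × 9.225092 mcg/mL = 73.06273 mcg
Total = 996.679 + 276.9373 + 73.06273 = 1346.679 mcg = 1.346679 mg

1.35 mg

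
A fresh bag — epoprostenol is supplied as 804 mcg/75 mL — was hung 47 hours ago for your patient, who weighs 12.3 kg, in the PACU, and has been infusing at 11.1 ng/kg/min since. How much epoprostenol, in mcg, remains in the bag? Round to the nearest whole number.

Dose = 11.1 ng/kg/min × 12.3 kg = 136.53 ng/min
136.53 ng/min × 60 min/hr = 8191.8 ng/hr
Concentration = 804 mcg ÷ 75 mL = 10.72 mcg/mL = 10720 ng/mL
Rate = 8191.8 ng/hr ÷ 10720 ng/mL = 0.7641604 mL/hr
Volume infused = 0.7641604 mL/hr × 47 hr = 35.91554 mL
Volume remaining = 75 − 35.91554 = 39.08446 mL
Drug remaining = 39.08446 mL × 10720 ng/mL = 418985.4 ng = 418.9854 mcg

419 mcg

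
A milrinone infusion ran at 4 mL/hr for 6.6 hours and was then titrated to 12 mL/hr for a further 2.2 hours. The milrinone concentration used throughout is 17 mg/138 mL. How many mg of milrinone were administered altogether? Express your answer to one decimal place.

Concentration = 17 mg ÷ 138 mL = 0.1231884 mg/mL
Stage 1: 4 mL/hr × 6.6 hr = 26.4 mL → 26.4 mL × 0.1231884 mg/mL = 3.252174 mg
Stage 2: 12 mL/hr × 2.2 hr = 26.4 mL → 26.4 mL × 0.1231884 mg/mL = 3.252174 mg
Total = 3.252174 + 3.252174 = 6.504348 mg

6.5 mg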